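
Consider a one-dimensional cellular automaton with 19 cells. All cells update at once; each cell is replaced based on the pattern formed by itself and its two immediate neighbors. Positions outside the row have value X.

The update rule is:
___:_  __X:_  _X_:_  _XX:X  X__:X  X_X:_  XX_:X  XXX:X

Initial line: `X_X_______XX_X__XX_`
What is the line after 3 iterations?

iteration 1: X__X______XX__X_XX_
iteration 2: XX__X_____XXX___XX_
iteration 3: XXX__X____XXXX__XX_

XXX__X____XXXX__XX_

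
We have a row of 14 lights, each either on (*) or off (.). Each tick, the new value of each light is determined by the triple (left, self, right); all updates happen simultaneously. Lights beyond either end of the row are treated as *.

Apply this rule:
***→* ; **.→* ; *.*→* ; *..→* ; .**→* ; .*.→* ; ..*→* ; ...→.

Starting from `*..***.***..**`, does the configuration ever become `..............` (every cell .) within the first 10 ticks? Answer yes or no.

tick 1: **************
tick 2: **************  (fixed point — unchanged through tick 10)
tick 10 is **************, still not uniform .

no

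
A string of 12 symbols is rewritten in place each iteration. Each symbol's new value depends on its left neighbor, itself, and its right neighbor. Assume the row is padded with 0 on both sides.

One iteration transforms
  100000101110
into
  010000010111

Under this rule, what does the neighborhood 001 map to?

At position 5 the neighborhood is 001; the next row has 0 there.

0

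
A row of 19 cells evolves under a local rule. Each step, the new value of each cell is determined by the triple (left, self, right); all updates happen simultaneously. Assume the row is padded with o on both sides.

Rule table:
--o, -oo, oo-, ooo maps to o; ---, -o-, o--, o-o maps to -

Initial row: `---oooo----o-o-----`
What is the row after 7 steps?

--ooooo---o-------o
-oooooo--o-------oo
-oooooo-o-------ooo
-oooooo--------oooo
-oooooo-------ooooo
-oooooo------oooooo
-oooooo-----ooooooo

-oooooo-----ooooooo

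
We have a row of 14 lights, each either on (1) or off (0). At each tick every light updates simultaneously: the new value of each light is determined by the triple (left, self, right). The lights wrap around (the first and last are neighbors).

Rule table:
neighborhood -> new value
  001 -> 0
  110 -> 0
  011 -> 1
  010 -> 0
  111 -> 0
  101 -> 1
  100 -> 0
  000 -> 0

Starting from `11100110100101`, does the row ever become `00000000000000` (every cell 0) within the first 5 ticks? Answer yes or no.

00000101000011
00000010000010
00000000000000
all cells are 0 at tick 3

yes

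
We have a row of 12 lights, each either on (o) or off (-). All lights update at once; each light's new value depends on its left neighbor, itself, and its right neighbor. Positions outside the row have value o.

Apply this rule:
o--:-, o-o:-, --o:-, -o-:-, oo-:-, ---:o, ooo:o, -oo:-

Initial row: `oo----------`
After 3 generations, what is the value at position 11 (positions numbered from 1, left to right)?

o--oooooooo-
----oooooo--
-oo--oooo---
position 11 holds -

-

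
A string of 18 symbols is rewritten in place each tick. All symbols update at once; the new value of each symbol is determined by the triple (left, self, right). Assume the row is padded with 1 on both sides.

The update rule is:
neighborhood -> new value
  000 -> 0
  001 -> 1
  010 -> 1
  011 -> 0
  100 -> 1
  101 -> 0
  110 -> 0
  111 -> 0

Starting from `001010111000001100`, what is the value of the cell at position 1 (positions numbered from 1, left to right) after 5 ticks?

0

111010000100010011
000011001110111100
100100110000000011
011111001000000100
000000111100001111
position 1 holds 0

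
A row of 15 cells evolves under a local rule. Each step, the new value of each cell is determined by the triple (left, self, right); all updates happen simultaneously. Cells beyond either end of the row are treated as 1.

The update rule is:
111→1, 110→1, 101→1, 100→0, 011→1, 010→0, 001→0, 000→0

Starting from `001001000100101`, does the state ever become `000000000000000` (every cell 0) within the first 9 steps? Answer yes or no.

no

step 1: 000000000000011
step 2: 000000000000011  (fixed point — unchanged through step 9)
step 9 is 000000000000011, still not uniform 0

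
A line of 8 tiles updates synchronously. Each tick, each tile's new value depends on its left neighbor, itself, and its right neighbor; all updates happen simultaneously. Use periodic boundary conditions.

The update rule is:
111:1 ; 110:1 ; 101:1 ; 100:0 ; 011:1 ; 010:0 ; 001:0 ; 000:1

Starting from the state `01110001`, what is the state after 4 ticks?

11111101

11110100
11111000
11111010
11111101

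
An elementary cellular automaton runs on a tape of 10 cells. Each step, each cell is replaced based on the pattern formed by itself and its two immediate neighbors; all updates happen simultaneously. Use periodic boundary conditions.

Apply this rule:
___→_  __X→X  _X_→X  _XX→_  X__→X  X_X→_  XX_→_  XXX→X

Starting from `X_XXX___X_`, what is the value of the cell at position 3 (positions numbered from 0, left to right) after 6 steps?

step 1: X__X_X_XX_
step 2: XXXX_X____
step 3: _XX__XX__X
step 4: ___XX__XXX
step 5: X_X__XX_X_
step 6: X_XXX___X_
position 3 holds X

X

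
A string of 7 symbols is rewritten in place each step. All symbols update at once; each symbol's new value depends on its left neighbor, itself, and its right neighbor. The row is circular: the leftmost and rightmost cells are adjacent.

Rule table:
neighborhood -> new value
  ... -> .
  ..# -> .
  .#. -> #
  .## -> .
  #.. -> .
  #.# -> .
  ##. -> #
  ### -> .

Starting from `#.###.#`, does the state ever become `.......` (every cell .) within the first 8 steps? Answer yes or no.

no

step 1: #...#..
step 2: #...#..  (fixed point — unchanged through step 8)
step 8 is #...#.., still not uniform .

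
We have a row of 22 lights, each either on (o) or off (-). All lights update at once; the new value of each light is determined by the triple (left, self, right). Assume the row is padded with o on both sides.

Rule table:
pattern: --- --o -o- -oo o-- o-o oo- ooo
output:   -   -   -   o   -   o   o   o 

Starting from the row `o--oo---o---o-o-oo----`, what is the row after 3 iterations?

o--oo---------oooo----

iteration 1: o--oo--------o-ooo----
iteration 2: o--oo---------oooo----
iteration 3: o--oo---------oooo----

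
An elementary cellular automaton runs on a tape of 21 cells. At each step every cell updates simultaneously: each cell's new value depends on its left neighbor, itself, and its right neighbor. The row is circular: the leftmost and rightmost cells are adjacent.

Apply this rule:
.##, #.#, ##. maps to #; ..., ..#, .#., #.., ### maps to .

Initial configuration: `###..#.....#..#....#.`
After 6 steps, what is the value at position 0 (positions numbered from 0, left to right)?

.

step 1: #.#.................#
step 2: ##..................#
step 3: .#..................#
step 4: #....................
step 5: .....................
step 6: .....................
position 0 holds .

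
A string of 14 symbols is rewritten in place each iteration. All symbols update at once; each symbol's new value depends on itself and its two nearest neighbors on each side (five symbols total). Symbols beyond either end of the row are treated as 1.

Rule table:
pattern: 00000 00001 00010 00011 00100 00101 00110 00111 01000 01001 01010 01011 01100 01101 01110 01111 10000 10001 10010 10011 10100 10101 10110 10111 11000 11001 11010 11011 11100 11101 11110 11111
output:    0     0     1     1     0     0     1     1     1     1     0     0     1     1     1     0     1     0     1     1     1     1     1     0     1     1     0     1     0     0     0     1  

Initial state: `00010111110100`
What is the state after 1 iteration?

10100001000111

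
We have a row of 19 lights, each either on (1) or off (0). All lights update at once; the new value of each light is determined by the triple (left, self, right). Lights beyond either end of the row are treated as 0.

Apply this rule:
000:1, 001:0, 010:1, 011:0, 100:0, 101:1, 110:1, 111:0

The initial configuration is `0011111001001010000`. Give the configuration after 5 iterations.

iteration 1: 1000001001001110111
iteration 2: 1011101001000011001
iteration 3: 1100111001011001001
iteration 4: 0100001001101001001
iteration 5: 0101101000111001001

0101101000111001001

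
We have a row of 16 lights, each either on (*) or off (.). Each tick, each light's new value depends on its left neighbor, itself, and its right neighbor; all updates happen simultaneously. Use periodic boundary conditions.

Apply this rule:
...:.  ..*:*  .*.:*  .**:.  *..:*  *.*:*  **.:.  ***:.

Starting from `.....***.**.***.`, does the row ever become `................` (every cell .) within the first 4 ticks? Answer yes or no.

tick 1: ....*...*..*...*
tick 2: *..***.******.**
tick 3: .**...*......*..
tick 4: *..*.***....***.
tick 4 is *..*.***....***., still not uniform .

no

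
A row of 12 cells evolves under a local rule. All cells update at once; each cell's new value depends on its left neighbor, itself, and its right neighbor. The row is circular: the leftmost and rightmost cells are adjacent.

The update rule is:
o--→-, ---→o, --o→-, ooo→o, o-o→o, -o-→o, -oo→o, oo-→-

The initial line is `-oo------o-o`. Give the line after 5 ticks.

tick 1: oo--oooo-ooo
tick 2: o---ooo-oooo
tick 3: --o-oo-ooooo
tick 4: --ooo-ooooo-
tick 5: o-oo-ooooo--

o-oo-ooooo--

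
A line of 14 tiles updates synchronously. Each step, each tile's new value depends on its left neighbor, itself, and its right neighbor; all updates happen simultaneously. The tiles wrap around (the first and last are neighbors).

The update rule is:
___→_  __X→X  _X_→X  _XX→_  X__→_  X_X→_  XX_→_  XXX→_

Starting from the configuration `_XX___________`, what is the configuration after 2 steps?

X____________X

X_____________
X____________X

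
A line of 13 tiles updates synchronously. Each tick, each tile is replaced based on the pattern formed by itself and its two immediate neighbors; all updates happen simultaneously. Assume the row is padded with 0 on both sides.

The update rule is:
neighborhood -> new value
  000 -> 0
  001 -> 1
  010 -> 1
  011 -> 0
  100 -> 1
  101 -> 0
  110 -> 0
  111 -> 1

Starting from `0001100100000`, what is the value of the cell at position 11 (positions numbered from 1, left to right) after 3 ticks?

1

tick 1: 0010011110000
tick 2: 0111101101000
tick 3: 1011000001100
position 11 holds 1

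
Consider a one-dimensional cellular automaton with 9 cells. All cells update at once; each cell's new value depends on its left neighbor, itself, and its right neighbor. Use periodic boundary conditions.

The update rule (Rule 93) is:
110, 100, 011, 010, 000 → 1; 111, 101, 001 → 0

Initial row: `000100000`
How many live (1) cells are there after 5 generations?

6

110111111
010100000
010111111
010100001
010111101
count of 1: 6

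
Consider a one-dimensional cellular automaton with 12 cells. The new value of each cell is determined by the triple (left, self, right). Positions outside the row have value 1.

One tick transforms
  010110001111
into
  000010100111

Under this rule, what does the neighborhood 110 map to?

1

At position 4 the neighborhood is 110; the next row has 1 there.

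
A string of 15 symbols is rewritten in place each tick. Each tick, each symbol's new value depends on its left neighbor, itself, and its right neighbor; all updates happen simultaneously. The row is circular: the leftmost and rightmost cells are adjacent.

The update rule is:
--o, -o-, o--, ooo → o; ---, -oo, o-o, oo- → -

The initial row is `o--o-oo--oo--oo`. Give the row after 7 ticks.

-ooo---oo--oo-o
--o-o-o--oo---o
ooo-o-ooo--o-oo
oo--o--o-ooo--o
o-oooooo--o-oo-
o--oooo-ooo----
ooo-oo---o-o--o

ooo-oo---o-o--o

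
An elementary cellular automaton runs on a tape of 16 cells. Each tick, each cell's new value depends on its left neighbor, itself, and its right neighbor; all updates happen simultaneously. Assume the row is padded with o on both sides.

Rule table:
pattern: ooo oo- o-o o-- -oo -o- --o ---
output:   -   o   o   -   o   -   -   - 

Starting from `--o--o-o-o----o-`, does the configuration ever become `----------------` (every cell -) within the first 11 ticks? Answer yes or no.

tick 1: ------o-o------o
tick 2: -------o-------o
tick 3: ---------------o
tick 4: ---------------o  (fixed point — unchanged through tick 11)
tick 11 is ---------------o, still not uniform -

no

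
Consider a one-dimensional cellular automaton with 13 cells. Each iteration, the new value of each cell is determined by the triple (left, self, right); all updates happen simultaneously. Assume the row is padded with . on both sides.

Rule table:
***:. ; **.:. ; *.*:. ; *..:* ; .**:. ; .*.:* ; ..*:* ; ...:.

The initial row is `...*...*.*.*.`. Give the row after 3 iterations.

..***.**.*.**
.*.......*...
***.....***..

***.....***..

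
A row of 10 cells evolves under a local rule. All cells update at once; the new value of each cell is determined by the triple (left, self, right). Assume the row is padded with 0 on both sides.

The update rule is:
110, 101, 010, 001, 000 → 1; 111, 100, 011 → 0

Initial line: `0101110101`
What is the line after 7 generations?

generation 1: 1110011111
generation 2: 0010100001
generation 3: 1111101111
generation 4: 0000110001
generation 5: 1111010111
generation 6: 0001111001
generation 7: 1110001011

1110001011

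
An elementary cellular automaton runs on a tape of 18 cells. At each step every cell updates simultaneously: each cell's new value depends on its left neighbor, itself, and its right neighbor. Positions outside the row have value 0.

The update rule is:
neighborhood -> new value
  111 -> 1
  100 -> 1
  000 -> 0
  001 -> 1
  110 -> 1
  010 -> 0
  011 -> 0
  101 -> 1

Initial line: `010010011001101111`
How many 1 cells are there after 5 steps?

12

step 1: 101101101110110111
step 2: 010110110111011011
step 3: 101011011011101101
step 4: 010101101101110110
step 5: 101010110110111011
count of 1: 12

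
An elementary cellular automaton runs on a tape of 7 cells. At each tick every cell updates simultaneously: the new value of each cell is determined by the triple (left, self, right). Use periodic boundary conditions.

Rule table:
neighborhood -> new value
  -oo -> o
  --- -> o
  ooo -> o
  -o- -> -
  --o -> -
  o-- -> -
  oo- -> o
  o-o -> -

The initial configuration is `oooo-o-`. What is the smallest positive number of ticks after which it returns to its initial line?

2

oooo---
oooo-o-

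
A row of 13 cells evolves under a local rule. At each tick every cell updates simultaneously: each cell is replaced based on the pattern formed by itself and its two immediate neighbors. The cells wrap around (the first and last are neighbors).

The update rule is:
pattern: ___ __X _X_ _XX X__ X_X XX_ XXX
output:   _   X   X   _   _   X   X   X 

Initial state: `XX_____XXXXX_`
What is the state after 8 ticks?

X_XXXX_XXX_XX

_X____X_XXXXX
XX___XXX_XXXX
XX__X_XXX_XXX
XX_XXX_XXX_XX
XXX_XXX_XXX_X
XXXX_XXX_XXX_
_XXXX_XXX_XXX
X_XXXX_XXX_XX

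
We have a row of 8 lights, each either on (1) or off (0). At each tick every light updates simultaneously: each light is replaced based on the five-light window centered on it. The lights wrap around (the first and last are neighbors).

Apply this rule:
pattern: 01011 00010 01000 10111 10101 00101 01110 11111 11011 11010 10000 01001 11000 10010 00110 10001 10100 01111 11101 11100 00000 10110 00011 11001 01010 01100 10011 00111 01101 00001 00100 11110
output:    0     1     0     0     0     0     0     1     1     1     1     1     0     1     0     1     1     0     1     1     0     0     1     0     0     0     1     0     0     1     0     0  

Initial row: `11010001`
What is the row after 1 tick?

01110110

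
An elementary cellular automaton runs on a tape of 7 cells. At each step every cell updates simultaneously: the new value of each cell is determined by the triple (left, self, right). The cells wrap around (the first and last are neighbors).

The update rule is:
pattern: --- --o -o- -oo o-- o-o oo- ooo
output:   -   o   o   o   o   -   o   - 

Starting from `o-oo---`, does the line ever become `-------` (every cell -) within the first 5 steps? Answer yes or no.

no

o-ooo-o
o-o-o-o
o-o-o-o  (fixed point — unchanged through step 5)
step 5 is o-o-o-o, still not uniform -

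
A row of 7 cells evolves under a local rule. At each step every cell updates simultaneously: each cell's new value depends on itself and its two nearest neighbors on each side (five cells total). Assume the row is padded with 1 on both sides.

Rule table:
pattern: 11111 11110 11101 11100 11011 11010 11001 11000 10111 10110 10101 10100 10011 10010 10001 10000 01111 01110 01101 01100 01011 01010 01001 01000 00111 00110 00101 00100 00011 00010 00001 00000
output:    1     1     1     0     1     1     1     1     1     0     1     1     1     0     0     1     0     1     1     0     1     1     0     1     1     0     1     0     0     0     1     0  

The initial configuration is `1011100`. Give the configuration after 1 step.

1111011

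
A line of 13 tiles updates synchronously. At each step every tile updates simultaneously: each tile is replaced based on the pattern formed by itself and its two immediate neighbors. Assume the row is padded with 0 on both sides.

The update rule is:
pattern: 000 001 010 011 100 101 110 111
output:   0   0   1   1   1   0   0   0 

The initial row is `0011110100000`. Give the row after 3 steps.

step 1: 0010000110000
step 2: 0011000101000
step 3: 0010100101100

0010100101100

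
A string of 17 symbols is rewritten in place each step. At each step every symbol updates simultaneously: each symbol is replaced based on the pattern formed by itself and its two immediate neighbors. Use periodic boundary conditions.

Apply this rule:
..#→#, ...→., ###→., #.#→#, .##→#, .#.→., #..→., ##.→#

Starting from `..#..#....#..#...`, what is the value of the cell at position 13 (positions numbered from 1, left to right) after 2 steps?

.#..#....#..#....
#..#....#..#.....
position 13 holds .

.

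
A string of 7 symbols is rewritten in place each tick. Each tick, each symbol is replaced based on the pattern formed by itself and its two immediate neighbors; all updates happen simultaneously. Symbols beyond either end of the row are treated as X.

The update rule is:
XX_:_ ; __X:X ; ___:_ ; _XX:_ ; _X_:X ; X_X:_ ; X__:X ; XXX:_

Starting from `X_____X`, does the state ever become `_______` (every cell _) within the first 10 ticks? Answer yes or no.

_X___X_
_XX_XX_
_______
all cells are _ at tick 3

yes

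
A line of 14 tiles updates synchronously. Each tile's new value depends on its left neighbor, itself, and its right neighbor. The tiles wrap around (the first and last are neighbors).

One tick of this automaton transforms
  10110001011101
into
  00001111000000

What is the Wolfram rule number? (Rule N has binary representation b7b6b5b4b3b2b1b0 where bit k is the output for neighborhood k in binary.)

23

position 10: 111 → 0  (bit 7 = 0)
position 0: 110 → 0  (bit 6 = 0)
position 1: 101 → 0  (bit 5 = 0)
position 4: 100 → 1  (bit 4 = 1)
position 2: 011 → 0  (bit 3 = 0)
position 7: 010 → 1  (bit 2 = 1)
position 6: 001 → 1  (bit 1 = 1)
position 5: 000 → 1  (bit 0 = 1)
bits b7..b0 = 00010111 = 23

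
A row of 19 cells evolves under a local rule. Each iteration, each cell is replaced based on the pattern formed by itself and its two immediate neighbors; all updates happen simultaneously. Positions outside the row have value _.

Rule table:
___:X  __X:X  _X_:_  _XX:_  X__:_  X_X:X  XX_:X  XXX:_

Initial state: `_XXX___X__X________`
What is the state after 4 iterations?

_XX_X_X__X__X____X_

X__X_XX__X__XXXXXXX
__X_X_X_X__X______X
XX_X_X_X__X__XXXXX_
_XX_X_X__X__X____X_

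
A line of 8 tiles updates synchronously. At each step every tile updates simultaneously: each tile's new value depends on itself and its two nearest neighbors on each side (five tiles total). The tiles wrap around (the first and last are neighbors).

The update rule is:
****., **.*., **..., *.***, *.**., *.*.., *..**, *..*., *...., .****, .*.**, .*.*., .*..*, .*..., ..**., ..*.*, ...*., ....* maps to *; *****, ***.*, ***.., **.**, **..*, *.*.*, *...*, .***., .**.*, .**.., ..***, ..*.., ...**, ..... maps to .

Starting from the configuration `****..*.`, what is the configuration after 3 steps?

*.******

***..***
.*..*.*.
*.******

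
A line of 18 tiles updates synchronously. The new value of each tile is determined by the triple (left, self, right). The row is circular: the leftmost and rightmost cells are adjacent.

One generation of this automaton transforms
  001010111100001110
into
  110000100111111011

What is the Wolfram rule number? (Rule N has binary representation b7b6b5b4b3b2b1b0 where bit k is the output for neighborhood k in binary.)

position 7: 111 → 0  (bit 7 = 0)
position 9: 110 → 1  (bit 6 = 1)
position 3: 101 → 0  (bit 5 = 0)
position 10: 100 → 1  (bit 4 = 1)
position 6: 011 → 1  (bit 3 = 1)
position 2: 010 → 0  (bit 2 = 0)
position 1: 001 → 1  (bit 1 = 1)
position 0: 000 → 1  (bit 0 = 1)
bits b7..b0 = 01011011 = 91

91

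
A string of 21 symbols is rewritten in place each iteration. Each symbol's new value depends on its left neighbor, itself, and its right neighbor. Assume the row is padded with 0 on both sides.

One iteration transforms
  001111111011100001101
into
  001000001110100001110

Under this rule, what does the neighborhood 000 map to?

0

At position 0 the neighborhood is 000; the next row has 0 there.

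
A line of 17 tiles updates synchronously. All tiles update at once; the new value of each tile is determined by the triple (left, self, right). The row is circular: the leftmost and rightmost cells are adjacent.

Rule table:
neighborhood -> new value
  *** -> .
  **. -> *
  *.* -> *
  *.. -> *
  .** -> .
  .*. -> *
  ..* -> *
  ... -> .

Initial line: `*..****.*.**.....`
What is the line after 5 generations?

..**.*...**.**.*.

***...****.**...*
..**.*...**.**.*.
.*.****.*.**.****
***...****.**...*  (repeats generation 1; period 3)
generation 5: ..**.*...**.**.*.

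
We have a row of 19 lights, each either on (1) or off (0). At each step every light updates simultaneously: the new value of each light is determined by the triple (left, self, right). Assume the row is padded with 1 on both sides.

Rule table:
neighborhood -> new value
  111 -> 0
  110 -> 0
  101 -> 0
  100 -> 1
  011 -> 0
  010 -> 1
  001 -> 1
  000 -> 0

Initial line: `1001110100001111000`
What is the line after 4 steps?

0110000110010000101
0001001001111001100
1011111110000110011
0000000001001001100

0000000001001001100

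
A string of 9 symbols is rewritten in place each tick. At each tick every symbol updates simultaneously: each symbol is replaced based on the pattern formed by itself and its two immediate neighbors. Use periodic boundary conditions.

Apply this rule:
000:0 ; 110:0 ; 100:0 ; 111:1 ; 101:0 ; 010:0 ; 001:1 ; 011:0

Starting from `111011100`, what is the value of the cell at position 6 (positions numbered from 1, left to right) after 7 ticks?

0

010001001
000010010
000100100
001001000
010010000
100100000
001000001
position 6 holds 0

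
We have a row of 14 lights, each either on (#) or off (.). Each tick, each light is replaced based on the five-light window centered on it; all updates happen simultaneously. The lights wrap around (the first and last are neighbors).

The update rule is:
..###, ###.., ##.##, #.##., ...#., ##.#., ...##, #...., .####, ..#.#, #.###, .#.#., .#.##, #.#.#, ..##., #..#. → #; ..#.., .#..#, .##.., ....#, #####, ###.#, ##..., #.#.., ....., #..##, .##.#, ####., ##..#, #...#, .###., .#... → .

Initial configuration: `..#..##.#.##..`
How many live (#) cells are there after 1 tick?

.#...#.####..#
count of #: 7

7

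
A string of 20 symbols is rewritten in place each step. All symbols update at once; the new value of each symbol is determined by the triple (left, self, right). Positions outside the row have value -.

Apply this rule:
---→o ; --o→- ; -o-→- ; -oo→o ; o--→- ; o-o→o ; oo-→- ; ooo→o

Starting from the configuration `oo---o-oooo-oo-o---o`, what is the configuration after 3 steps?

ooooo-oo-oo-o--ooo--

o--o--oooo-oo-o--o--
------ooo-oo-o-----o
ooooo-oo-oo-o--ooo--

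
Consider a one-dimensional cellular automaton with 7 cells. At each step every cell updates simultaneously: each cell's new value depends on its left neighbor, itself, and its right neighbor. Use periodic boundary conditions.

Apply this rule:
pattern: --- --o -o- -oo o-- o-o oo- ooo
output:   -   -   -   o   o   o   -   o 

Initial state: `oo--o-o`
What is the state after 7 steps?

o-o--oo
-o-o-oo
o-o-oo-
-o-oo-o
o-oo-o-
-oo-o-o
oo-o-o-

oo-o-o-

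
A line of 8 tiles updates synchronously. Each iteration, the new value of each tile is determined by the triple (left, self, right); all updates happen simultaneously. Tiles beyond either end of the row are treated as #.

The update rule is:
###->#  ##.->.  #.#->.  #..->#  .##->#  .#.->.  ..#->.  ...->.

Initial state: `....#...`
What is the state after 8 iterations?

#....#..
.#....#.
..#.....
#..#....
.#..#...
..#..#..
#..#..#.
.#..#...

.#..#...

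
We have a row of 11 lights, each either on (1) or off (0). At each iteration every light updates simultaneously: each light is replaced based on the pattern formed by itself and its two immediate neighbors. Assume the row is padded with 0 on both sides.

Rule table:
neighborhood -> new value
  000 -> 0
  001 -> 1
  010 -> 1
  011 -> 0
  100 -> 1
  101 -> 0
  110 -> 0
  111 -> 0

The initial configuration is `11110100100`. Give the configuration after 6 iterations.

10000000001

00000111110
00001000001
00011100011
00100010100
01110110110
10000000001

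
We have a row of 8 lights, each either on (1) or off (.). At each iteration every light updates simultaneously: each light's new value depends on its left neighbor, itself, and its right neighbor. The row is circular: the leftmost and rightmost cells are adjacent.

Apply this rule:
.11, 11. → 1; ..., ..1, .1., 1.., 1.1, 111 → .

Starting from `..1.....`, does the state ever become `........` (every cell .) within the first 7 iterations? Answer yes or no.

yes

iteration 1: ........
all cells are . at iteration 1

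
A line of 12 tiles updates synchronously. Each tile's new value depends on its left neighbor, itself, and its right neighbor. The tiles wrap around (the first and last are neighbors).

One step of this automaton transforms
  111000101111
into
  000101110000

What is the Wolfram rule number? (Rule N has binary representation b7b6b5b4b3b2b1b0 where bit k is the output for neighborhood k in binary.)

position 0: 111 → 0  (bit 7 = 0)
position 2: 110 → 0  (bit 6 = 0)
position 7: 101 → 1  (bit 5 = 1)
position 3: 100 → 1  (bit 4 = 1)
position 8: 011 → 0  (bit 3 = 0)
position 6: 010 → 1  (bit 2 = 1)
position 5: 001 → 1  (bit 1 = 1)
position 4: 000 → 0  (bit 0 = 0)
bits b7..b0 = 00110110 = 54

54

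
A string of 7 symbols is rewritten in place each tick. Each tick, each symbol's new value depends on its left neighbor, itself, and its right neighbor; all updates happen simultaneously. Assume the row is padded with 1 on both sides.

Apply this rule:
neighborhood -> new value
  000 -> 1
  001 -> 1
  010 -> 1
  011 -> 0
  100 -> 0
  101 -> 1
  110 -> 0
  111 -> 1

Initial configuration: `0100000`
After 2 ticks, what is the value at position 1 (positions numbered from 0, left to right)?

1101111
1010111
position 1 holds 0

0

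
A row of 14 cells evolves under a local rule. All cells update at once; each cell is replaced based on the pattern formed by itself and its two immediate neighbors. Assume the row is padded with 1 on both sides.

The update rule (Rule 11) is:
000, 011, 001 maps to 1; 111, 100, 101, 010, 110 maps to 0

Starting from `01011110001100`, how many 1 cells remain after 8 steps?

step 1: 00010000111001
step 2: 01100111100011
step 3: 01001100001110
step 4: 00011001111000
step 5: 01110011000011
step 6: 01000110011110
step 7: 00011100110000
step 8: 01110001100111
count of 1: 8

8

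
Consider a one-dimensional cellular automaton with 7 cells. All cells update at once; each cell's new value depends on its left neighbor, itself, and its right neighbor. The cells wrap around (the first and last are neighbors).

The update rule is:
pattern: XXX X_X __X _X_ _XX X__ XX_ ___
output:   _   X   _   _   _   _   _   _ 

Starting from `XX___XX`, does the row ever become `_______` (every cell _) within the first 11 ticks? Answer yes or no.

yes

_______
all cells are _ at tick 1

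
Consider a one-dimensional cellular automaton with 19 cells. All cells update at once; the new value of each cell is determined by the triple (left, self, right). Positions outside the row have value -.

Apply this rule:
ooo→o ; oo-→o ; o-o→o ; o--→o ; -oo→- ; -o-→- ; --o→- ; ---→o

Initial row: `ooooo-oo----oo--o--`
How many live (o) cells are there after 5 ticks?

12

-ooooo-oooo--oo--oo
--ooooo-oooo--oo--o
o--ooooo-oooo--oo--
-o--ooooo-oooo--ooo
--o--ooooo-oooo--oo
count of o: 12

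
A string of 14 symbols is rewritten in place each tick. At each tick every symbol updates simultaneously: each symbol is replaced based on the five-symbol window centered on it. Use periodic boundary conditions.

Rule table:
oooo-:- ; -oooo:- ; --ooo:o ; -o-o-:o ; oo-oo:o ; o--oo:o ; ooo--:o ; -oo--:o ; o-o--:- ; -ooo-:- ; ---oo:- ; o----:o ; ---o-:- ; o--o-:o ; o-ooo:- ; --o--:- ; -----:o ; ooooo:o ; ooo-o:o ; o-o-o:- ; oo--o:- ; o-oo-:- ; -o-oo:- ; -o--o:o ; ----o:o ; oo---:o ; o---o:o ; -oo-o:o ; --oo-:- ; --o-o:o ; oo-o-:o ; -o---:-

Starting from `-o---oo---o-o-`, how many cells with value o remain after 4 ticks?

8

o--o--ooo-oo-o
o-o-ooo-oo-oo-
-o----oo-oo-oo
o--oo--oo-oo-o
count of o: 8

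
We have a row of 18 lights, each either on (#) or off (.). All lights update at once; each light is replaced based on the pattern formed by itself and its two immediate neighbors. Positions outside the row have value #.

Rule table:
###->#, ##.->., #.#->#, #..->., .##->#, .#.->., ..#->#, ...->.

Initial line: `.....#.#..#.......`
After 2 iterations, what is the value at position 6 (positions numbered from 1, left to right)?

#

....#.#..#.......#
...#.#..#.......##
position 6 holds #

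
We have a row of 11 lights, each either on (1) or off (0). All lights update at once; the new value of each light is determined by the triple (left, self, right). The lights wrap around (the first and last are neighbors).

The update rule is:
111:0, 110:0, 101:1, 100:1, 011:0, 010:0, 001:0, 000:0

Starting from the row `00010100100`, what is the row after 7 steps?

01001000001

00001010010
00000101001
10000010100
01000001010
00100000101
10010000010
01001000001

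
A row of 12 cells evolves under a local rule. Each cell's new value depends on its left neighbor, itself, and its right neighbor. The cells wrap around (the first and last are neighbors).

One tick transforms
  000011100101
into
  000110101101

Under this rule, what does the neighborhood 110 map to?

1

At position 6 the neighborhood is 110; the next row has 1 there.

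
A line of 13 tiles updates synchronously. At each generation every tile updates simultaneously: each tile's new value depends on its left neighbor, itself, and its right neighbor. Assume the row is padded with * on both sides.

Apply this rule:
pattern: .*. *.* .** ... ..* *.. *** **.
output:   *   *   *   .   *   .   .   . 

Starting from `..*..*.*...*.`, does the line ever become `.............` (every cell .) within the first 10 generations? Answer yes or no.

generation 1: .**.****..***
generation 2: **.**....**..
generation 3: ..**....**..*
generation 4: .**....**..**
generation 5: **....**..**.
generation 6: .....**..**.*
generation 7: ....**..**.**
generation 8: ...**..**.**.
generation 9: ..**..**.**.*
generation 10: .**..**.**.**
generation 10 is .**..**.**.**, still not uniform .

no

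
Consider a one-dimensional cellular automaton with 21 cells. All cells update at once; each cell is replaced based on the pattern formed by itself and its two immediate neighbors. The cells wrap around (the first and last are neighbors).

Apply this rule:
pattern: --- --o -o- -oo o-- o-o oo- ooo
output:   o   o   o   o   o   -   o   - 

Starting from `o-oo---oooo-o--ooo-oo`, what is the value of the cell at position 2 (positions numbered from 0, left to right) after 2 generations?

o

o-oooooo--o-oooo-o-o-
o-o----oooo-o--o-o-o-
position 2 holds o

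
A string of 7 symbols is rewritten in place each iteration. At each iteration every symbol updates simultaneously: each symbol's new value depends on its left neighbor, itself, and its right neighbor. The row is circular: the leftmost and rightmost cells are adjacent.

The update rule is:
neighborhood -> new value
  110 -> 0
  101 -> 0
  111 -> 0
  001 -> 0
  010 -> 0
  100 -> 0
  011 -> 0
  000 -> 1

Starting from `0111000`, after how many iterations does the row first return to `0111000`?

0000011
0111000

2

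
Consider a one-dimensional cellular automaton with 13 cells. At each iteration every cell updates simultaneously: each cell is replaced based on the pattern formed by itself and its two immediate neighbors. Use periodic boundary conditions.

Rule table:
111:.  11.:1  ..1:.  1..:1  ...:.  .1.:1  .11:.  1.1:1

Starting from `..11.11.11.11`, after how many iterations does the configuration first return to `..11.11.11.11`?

13

1..11.11.11.1
11..11.11.11.
.11..11.11.11
1.11..11.11.1
11.11..11.11.
.11.11..11.11
1.11.11..11.1
11.11.11..11.
.11.11.11..11
1.11.11.11..1
11.11.11.11..
.11.11.11.11.
..11.11.11.11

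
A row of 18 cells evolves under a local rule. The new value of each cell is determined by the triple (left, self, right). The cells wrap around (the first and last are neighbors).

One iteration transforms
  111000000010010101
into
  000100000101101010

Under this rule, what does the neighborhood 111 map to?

At position 0 the neighborhood is 111; the next row has 0 there.

0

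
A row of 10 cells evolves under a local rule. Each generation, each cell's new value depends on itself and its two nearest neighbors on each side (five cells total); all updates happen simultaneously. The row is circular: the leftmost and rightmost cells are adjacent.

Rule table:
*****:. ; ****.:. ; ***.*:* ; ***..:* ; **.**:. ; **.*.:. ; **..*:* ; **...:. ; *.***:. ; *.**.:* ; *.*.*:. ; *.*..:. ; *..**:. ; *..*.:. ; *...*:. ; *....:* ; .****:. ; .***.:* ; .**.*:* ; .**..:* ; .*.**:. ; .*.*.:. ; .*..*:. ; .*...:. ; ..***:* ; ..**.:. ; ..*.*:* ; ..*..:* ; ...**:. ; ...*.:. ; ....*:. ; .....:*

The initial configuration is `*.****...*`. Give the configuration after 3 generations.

*....*....
*.*..*.*..
*....*....

*....*....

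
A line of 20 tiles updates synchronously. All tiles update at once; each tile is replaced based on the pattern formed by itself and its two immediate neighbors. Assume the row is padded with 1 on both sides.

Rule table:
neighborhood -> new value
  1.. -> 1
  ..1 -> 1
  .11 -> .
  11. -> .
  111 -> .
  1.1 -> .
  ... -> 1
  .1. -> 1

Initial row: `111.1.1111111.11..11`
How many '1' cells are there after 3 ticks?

....1...........11..
1111111111111111..11
................11..
count of 1: 2

2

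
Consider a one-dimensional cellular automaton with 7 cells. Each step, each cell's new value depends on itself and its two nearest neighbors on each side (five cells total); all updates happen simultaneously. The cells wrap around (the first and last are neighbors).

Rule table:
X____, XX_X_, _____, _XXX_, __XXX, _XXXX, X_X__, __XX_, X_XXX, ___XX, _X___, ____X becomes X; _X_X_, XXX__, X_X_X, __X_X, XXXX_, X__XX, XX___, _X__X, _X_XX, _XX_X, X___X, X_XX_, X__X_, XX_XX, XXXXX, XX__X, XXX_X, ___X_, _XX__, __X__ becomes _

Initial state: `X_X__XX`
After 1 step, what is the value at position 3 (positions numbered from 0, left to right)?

_

_XX__XX
position 3 holds _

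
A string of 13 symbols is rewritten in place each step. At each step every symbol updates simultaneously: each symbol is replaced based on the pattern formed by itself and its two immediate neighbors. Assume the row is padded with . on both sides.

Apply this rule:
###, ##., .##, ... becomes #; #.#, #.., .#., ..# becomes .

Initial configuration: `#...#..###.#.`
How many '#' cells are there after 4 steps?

..#....###...
#...##.###.##
..#.##.###.##
#...##.###.##
count of #: 8

8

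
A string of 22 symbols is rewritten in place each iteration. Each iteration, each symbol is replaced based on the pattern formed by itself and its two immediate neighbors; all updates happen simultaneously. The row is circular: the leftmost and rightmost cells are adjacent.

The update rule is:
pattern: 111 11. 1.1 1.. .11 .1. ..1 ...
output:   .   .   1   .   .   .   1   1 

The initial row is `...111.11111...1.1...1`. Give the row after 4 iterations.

iteration 1: .11...1......11.1..11.
iteration 2: 1...11..11111..1..1...
iteration 3: ..11...1......1..1..11
iteration 4: .1...11..11111..1..1..

.1...11..11111..1..1..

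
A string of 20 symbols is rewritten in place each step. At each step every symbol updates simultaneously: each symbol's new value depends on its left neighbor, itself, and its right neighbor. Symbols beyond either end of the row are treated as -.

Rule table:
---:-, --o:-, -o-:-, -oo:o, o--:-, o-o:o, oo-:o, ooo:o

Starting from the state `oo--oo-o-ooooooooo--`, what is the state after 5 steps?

oo--ooo-oooooooooo--
oo--oooooooooooooo--
oo--oooooooooooooo--  (fixed point — unchanged through step 5)

oo--oooooooooooooo--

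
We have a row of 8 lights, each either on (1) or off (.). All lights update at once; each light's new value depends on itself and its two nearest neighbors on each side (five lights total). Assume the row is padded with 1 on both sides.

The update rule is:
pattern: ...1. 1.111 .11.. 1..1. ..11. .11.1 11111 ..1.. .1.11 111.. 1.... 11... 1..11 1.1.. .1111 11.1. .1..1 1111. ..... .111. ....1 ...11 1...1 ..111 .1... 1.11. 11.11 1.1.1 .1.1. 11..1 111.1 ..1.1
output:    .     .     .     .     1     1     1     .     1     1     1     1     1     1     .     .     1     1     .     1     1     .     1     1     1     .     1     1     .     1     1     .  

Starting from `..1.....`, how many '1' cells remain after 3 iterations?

6

1..11.1.
11111.11
111111..
count of 1: 6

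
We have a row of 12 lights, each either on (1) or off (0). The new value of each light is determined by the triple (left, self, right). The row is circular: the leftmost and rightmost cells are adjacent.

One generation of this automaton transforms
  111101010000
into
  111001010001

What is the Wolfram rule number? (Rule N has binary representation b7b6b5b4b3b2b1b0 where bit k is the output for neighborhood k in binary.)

position 1: 111 → 1  (bit 7 = 1)
position 3: 110 → 0  (bit 6 = 0)
position 4: 101 → 0  (bit 5 = 0)
position 8: 100 → 0  (bit 4 = 0)
position 0: 011 → 1  (bit 3 = 1)
position 5: 010 → 1  (bit 2 = 1)
position 11: 001 → 1  (bit 1 = 1)
position 9: 000 → 0  (bit 0 = 0)
bits b7..b0 = 10001110 = 142

142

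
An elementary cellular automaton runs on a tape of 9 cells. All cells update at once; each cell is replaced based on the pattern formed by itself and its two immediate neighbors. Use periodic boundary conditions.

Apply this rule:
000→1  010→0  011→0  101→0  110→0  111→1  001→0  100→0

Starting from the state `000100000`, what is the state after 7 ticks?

110001111
100100111
000000011
011111000
001110011
000100000  (repeats tick 0; period 6)
tick 7: 110001111

110001111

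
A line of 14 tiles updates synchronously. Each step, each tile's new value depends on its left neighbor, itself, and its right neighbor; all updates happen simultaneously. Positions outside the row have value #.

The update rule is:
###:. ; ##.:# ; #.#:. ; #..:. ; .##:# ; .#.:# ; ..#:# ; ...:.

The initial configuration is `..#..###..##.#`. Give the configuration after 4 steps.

.##.##.#.#.#.#

step 1: .##.##.#.###.#
step 2: .##.##.#.#.#.#
step 3: .##.##.#.#.#.#  (fixed point — unchanged through step 4)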